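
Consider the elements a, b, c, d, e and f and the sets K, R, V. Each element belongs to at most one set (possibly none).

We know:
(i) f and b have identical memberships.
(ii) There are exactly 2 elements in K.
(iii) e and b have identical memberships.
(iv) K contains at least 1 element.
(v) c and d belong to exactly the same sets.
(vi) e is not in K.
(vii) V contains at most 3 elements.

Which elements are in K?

K = {c, d}

From (vi): e ∉ K.
(iii): b matches e: b ∉ K.
(i): f matches b: f ∉ K.
Suppose a ∈ K: no assignment then satisfies all the clues, so a ∉ K.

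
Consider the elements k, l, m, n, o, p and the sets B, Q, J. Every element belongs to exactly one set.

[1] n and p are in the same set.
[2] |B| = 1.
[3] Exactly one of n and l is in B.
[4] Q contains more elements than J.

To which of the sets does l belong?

l: B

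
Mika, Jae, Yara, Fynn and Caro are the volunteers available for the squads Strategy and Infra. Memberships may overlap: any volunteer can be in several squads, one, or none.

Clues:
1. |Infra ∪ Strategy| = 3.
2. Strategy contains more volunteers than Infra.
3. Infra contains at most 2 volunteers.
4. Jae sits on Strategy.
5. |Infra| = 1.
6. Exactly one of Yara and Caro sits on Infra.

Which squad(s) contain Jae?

From (4): Jae ∈ Strategy.
Suppose Jae ∈ Infra: no assignment then satisfies all the clues, so Jae ∉ Infra.

Jae: Strategy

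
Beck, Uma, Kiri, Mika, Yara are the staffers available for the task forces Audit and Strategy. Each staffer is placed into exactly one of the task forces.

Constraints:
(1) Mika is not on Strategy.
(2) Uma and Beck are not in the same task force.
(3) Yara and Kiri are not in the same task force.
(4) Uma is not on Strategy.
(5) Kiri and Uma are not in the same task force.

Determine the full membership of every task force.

Audit = {Mika, Uma, Yara}; Strategy = {Beck, Kiri}

From (1): Mika ∉ Strategy.
From (4): Uma ∉ Strategy.
Only one task force left: Uma ∈ Audit.
Only one task force left: Mika ∈ Audit.
(2): Beck ∉ Audit.
(5): Kiri ∉ Audit.
Only one task force left: Beck ∈ Strategy.
Only one task force left: Kiri ∈ Strategy.
(3): Yara ∉ Strategy.
Only one task force left: Yara ∈ Audit.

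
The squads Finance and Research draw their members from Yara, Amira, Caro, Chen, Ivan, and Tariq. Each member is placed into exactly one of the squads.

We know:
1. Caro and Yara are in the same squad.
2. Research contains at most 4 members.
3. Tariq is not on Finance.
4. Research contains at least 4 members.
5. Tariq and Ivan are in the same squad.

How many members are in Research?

4

From (3): Tariq ∉ Finance.
(5): Ivan matches Tariq: Ivan ∉ Finance.
Only one squad left: Ivan ∈ Research.
Only one squad left: Tariq ∈ Research.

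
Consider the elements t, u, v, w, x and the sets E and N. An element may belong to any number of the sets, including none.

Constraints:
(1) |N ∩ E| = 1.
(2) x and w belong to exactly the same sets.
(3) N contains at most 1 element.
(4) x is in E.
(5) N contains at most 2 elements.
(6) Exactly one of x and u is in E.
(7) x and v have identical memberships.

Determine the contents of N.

N = {t}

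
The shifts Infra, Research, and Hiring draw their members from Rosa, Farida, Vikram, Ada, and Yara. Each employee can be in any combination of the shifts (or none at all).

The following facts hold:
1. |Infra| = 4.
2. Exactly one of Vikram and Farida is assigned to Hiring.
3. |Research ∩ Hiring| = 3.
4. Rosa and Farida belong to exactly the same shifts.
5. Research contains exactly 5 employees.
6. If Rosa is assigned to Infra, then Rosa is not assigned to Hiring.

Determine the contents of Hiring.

Hiring = {Ada, Vikram, Yara}

(5): only 5 candidates remain for Research, so all are in.
Suppose Rosa ∈ Hiring: no assignment then satisfies all the clues, so Rosa ∉ Hiring.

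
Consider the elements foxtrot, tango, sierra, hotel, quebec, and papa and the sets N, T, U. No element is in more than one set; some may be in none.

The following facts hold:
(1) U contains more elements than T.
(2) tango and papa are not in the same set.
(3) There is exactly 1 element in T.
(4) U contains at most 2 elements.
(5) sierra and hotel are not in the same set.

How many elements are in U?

2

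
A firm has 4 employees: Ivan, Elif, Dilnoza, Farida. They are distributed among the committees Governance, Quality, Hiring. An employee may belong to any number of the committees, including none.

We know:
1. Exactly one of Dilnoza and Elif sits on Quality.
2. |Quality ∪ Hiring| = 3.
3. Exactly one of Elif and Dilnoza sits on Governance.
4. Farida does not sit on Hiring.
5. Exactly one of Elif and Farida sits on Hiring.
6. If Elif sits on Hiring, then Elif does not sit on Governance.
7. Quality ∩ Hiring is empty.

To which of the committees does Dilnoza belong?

From (4): Farida ∉ Hiring.
(5) (exactly one): Elif ∈ Hiring.
(6): Elif ∉ Governance.
(7) (disjoint): Elif ∉ Quality.
(1) (exactly one): Dilnoza ∈ Quality.
(3) (exactly one): Dilnoza ∈ Governance.
(7) (disjoint): Dilnoza ∉ Hiring.

Dilnoza: Governance, Quality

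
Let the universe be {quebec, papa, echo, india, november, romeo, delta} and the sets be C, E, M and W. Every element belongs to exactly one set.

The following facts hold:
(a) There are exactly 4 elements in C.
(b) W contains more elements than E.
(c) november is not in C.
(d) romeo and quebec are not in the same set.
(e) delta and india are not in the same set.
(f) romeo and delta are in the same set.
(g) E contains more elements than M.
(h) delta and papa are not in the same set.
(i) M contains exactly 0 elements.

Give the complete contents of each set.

From (c): november ∉ C.
(i): M already has 0, so the rest are out.
Suppose quebec ∉ C: no assignment then satisfies all the clues, so quebec ∈ C.

C = {echo, india, papa, quebec}; E = {november}; M = {}; W = {delta, romeo}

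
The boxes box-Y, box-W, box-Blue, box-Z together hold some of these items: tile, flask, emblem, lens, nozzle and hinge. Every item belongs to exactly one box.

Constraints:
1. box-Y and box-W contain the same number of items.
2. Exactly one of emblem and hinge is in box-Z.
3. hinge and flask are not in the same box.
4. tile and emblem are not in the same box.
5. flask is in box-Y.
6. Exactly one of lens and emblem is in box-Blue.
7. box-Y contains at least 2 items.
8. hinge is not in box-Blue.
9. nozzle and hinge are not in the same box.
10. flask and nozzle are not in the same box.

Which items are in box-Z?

From (5): flask ∈ box-Y.
From (8): hinge ∉ box-Blue.
(3): hinge ∉ box-Y.
(10): nozzle ∉ box-Y.
Suppose tile ∈ box-Z: no assignment then satisfies all the clues, so tile ∉ box-Z.

box-Z = {hinge}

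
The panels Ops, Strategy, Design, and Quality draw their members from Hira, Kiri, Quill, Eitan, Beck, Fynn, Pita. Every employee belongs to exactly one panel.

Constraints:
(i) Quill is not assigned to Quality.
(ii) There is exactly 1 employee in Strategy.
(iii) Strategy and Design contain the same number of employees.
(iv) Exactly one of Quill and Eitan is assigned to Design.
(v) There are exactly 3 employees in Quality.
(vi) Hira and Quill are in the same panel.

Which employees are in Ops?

Ops = {Hira, Quill}

From (i): Quill ∉ Quality.
(vi): Hira matches Quill: Hira ∉ Quality.
Suppose Hira ∉ Ops: no assignment then satisfies all the clues, so Hira ∈ Ops.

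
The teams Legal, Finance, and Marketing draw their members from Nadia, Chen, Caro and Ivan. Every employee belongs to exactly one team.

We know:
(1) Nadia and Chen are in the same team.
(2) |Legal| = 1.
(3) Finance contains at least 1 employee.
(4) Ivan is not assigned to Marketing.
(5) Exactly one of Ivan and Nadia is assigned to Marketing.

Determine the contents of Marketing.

Marketing = {Chen, Nadia}

From (4): Ivan ∉ Marketing.
(5) (exactly one): Nadia ∈ Marketing.
(1): Chen matches Nadia: Chen ∉ Legal.
(1): Chen matches Nadia: Chen ∉ Finance.
(1): Chen matches Nadia: Chen ∈ Marketing.
Suppose Caro ∈ Marketing: no assignment then satisfies all the clues, so Caro ∉ Marketing.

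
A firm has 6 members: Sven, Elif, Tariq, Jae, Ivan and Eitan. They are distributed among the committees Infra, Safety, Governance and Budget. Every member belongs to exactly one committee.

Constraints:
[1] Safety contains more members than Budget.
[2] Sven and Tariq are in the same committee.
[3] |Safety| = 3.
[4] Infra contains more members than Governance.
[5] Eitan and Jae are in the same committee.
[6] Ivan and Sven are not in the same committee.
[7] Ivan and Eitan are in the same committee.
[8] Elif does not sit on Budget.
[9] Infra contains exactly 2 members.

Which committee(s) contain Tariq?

Tariq: Infra

From (8): Elif ∉ Budget.
Suppose Tariq ∉ Infra: no assignment then satisfies all the clues, so Tariq ∈ Infra.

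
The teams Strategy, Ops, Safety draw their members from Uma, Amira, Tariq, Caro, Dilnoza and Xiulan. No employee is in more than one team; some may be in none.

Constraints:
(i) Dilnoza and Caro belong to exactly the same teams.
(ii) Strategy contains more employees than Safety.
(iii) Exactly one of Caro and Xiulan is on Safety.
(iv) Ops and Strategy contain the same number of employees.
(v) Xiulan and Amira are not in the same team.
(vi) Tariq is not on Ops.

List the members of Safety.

Safety = {Xiulan}

From (vi): Tariq ∉ Ops.
Suppose Uma ∈ Safety: no assignment then satisfies all the clues, so Uma ∉ Safety.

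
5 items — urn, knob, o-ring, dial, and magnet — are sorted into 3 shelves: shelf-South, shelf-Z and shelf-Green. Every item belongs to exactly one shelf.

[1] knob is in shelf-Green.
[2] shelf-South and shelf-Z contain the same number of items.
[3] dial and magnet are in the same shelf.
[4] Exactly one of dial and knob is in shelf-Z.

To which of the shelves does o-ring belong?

o-ring: shelf-South

From (1): knob ∈ shelf-Green.
(4) (exactly one): dial ∈ shelf-Z.
(3): magnet matches dial: magnet ∉ shelf-South.
(3): magnet matches dial: magnet ∈ shelf-Z.
Suppose o-ring ∉ shelf-South: no assignment then satisfies all the clues, so o-ring ∈ shelf-South.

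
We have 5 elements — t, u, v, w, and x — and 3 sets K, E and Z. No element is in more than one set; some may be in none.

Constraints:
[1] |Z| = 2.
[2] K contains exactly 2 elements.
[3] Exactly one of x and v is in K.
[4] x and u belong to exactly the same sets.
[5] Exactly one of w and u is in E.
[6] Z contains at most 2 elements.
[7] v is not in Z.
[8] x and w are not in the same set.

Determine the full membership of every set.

K = {t, v}; E = {w}; Z = {u, x}

From (7): v ∉ Z.
Suppose t ∉ K: no assignment then satisfies all the clues, so t ∈ K.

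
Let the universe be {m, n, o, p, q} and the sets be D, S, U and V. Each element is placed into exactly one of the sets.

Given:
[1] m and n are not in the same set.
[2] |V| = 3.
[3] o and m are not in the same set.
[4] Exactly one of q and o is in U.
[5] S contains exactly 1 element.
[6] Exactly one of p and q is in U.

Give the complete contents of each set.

D = {}; S = {m}; U = {q}; V = {n, o, p}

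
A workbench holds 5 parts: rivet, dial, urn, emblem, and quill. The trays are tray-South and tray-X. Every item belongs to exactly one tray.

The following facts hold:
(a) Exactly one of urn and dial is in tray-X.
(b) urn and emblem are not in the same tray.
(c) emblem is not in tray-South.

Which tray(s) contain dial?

dial: tray-X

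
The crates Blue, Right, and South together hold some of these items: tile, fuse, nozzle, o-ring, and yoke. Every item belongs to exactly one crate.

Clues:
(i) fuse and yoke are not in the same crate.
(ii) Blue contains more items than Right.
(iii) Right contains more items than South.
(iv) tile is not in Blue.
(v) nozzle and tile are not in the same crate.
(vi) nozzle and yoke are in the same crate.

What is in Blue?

Blue = {nozzle, o-ring, yoke}

From (iv): tile ∉ Blue.
Suppose fuse ∈ Blue: no assignment then satisfies all the clues, so fuse ∉ Blue.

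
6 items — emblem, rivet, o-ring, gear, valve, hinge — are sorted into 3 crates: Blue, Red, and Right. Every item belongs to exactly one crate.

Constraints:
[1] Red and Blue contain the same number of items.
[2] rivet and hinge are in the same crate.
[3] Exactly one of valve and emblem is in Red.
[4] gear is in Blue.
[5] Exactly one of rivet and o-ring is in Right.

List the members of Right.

Right = {hinge, rivet}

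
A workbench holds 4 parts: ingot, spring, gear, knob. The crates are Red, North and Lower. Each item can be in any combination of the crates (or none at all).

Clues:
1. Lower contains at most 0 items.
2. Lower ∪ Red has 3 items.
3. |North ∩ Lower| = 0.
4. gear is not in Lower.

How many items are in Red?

3

From (4): gear ∉ Lower.
(1): Lower already has 0, so the rest are out.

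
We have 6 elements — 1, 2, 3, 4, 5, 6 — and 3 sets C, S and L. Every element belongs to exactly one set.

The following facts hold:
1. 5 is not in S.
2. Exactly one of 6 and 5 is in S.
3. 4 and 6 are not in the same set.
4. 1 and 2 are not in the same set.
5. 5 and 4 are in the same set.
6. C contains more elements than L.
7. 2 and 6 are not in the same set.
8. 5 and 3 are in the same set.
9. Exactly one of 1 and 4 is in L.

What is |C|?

4

From (1): 5 ∉ S.
(2) (exactly one): 6 ∈ S.
(3): 4 ∉ S.
(7): 2 ∉ S.
(8): 3 matches 5: 3 ∉ S.
Suppose 1 ∈ C: no assignment then satisfies all the clues, so 1 ∉ C.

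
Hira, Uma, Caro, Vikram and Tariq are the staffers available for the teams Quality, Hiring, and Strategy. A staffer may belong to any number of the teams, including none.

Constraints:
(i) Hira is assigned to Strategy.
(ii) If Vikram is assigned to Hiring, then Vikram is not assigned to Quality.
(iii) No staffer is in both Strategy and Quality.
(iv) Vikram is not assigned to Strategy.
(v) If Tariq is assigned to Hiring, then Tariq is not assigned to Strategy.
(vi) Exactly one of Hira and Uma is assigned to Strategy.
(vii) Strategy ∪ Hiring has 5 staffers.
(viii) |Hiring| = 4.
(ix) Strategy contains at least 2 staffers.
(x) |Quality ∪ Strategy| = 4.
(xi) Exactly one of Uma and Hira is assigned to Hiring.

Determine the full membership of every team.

From (i): Hira ∈ Strategy.
From (iv): Vikram ∉ Strategy.
(iii) (disjoint): Hira ∉ Quality.
(vi) (exactly one): Uma ∉ Strategy.
Suppose Hira ∈ Hiring: no assignment then satisfies all the clues, so Hira ∉ Hiring.

Quality = {Tariq, Uma}; Hiring = {Caro, Tariq, Uma, Vikram}; Strategy = {Caro, Hira}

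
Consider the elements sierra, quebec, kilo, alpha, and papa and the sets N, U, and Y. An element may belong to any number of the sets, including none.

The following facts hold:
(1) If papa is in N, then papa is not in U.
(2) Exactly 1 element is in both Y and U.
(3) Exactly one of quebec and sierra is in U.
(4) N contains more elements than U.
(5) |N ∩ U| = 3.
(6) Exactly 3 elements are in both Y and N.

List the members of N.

N = {alpha, kilo, papa, quebec, sierra}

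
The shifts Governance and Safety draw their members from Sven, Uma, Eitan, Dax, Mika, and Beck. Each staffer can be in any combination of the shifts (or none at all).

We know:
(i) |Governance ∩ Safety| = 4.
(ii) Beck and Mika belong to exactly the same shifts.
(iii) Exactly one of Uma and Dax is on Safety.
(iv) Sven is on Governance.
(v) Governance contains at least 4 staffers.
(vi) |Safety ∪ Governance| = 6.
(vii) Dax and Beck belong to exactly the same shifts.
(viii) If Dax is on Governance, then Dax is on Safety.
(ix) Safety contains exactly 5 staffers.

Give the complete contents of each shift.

Governance = {Beck, Dax, Mika, Sven, Uma}; Safety = {Beck, Dax, Eitan, Mika, Sven}

From (iv): Sven ∈ Governance.
Suppose Sven ∉ Safety: no assignment then satisfies all the clues, so Sven ∈ Safety.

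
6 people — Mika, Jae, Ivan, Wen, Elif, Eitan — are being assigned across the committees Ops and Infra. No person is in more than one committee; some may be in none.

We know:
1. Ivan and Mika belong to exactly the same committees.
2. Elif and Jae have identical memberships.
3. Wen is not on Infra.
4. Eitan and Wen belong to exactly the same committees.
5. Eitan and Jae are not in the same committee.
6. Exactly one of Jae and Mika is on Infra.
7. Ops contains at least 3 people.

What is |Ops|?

4

From (3): Wen ∉ Infra.
(4): Eitan matches Wen: Eitan ∉ Infra.
Suppose Mika ∉ Ops: no assignment then satisfies all the clues, so Mika ∈ Ops.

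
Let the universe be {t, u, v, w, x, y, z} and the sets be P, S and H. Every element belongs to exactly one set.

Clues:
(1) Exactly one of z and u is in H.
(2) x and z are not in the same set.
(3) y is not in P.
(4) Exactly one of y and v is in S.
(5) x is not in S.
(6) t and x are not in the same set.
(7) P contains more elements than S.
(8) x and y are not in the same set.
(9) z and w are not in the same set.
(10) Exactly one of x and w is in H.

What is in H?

H = {u, x}

From (3): y ∉ P.
From (5): x ∉ S.
Suppose t ∈ H: no assignment then satisfies all the clues, so t ∉ H.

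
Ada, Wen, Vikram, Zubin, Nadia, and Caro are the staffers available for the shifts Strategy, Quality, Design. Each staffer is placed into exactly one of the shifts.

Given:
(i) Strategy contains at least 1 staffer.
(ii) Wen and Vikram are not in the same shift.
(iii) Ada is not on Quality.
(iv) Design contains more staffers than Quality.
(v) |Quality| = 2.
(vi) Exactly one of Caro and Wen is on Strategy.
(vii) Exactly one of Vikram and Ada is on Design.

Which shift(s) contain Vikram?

From (iii): Ada ∉ Quality.
Suppose Vikram ∈ Strategy: no assignment then satisfies all the clues, so Vikram ∉ Strategy.

Vikram: Quality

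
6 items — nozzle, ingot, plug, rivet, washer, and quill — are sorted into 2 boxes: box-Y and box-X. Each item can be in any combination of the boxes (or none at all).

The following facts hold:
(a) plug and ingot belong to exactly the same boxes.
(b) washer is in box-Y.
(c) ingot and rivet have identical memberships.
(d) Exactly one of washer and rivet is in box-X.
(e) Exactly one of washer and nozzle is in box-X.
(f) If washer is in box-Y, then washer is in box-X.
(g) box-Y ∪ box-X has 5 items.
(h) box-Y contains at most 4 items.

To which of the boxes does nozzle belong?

From (b): washer ∈ box-Y.
(f): washer ∈ box-X.
(d) (exactly one): rivet ∉ box-X.
(e) (exactly one): nozzle ∉ box-X.
(c): ingot matches rivet: ingot ∉ box-X.
(a): plug matches ingot: plug ∉ box-X.
Suppose nozzle ∈ box-Y: no assignment then satisfies all the clues, so nozzle ∉ box-Y.

nozzle: none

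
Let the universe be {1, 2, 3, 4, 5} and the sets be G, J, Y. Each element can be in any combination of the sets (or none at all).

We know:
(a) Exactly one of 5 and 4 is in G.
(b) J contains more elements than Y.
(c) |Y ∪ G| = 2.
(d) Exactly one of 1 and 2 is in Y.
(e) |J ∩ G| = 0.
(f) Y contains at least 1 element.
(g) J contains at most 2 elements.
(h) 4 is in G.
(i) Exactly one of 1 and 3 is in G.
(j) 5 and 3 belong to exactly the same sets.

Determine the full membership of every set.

G = {1, 4}; J = {3, 5}; Y = {1}

From (h): 4 ∈ G.
(a) (exactly one): 5 ∉ G.
(j): 3 matches 5: 3 ∉ G.
(i) (exactly one): 1 ∈ G.
Suppose 1 ∈ J: no assignment then satisfies all the clues, so 1 ∉ J.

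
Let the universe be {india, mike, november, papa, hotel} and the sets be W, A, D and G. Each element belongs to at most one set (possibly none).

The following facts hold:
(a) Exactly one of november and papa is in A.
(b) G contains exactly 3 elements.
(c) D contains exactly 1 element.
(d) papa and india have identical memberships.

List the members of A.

A = {november}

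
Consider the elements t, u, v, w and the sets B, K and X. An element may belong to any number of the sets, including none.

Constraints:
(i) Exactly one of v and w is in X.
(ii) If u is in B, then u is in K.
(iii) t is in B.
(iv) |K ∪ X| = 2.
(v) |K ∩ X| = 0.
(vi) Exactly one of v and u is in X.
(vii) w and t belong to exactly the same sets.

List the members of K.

K = {u}

From (iii): t ∈ B.
(vii): w matches t: w ∈ B.
Suppose t ∈ K: no assignment then satisfies all the clues, so t ∉ K.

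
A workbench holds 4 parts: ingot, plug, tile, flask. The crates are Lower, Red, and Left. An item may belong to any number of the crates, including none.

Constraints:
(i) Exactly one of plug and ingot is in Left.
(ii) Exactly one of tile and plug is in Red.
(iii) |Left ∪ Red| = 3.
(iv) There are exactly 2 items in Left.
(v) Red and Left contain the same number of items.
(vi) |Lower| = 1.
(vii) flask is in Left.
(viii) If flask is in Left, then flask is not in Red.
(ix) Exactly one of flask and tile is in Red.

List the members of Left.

Left = {flask, ingot}

From (vii): flask ∈ Left.
(viii): flask ∉ Red.
(ix) (exactly one): tile ∈ Red.
(ii) (exactly one): plug ∉ Red.
Suppose ingot ∉ Left: no assignment then satisfies all the clues, so ingot ∈ Left.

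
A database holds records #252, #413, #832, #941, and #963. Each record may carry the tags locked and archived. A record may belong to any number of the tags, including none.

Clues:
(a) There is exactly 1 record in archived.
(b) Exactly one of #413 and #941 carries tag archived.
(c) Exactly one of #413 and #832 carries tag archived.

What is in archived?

archived = {#413}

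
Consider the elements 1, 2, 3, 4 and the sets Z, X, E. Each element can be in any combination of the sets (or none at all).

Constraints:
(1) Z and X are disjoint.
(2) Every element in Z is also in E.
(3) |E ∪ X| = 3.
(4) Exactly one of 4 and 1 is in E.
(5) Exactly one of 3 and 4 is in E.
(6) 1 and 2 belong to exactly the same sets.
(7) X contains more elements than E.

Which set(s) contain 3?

3: none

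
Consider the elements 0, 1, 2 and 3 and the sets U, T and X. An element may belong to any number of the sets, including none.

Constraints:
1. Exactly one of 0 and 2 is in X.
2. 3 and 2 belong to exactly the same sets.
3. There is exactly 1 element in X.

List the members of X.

X = {0}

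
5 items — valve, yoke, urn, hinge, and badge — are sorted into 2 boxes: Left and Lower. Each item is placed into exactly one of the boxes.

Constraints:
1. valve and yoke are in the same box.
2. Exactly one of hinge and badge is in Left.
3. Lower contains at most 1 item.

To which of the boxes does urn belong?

urn: Left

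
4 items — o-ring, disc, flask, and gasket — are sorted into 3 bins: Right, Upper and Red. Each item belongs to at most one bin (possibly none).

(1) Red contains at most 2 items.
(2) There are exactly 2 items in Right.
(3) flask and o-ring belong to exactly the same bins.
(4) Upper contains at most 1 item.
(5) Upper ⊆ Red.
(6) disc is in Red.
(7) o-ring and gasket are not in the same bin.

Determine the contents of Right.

Right = {flask, o-ring}

From (6): disc ∈ Red.
Suppose o-ring ∉ Right: no assignment then satisfies all the clues, so o-ring ∈ Right.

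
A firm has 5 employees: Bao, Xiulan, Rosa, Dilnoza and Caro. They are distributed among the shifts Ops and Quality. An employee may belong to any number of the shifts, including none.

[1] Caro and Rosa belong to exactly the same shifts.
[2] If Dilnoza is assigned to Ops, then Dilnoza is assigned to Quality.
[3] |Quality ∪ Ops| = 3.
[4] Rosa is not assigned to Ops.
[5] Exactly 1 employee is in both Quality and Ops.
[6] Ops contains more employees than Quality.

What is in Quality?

Quality = {Dilnoza}

From (4): Rosa ∉ Ops.
(1): Caro matches Rosa: Caro ∉ Ops.
Suppose Bao ∈ Quality: no assignment then satisfies all the clues, so Bao ∉ Quality.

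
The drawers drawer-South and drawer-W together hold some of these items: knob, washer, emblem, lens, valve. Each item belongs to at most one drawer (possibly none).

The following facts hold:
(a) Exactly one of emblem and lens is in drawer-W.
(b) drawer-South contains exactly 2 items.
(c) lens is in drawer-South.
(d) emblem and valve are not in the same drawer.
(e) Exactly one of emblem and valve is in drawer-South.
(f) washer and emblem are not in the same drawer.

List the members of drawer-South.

drawer-South = {lens, valve}

From (c): lens ∈ drawer-South.
(a) (exactly one): emblem ∈ drawer-W.
(d): valve ∉ drawer-W.
(e) (exactly one): valve ∈ drawer-South.
(f): washer ∉ drawer-W.
(b): drawer-South already has 2, so the rest are out.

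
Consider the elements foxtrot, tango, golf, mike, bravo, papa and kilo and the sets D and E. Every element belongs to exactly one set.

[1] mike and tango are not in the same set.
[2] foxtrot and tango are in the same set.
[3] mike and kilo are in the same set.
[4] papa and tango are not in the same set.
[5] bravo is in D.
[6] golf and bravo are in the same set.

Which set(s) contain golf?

From (5): bravo ∈ D.
(6): golf matches bravo: golf ∈ D.

golf: D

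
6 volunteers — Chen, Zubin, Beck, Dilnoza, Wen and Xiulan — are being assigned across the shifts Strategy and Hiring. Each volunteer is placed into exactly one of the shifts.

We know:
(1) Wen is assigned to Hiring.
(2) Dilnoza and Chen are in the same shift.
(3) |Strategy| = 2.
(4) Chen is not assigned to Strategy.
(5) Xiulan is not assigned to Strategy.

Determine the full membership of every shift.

Strategy = {Beck, Zubin}; Hiring = {Chen, Dilnoza, Wen, Xiulan}

From (1): Wen ∈ Hiring.
From (4): Chen ∉ Strategy.
From (5): Xiulan ∉ Strategy.
(2): Dilnoza matches Chen: Dilnoza ∉ Strategy.
(3): only 2 candidates remain for Strategy, so all are in.
Only one shift left: Chen ∈ Hiring.
Only one shift left: Dilnoza ∈ Hiring.
Only one shift left: Xiulan ∈ Hiring.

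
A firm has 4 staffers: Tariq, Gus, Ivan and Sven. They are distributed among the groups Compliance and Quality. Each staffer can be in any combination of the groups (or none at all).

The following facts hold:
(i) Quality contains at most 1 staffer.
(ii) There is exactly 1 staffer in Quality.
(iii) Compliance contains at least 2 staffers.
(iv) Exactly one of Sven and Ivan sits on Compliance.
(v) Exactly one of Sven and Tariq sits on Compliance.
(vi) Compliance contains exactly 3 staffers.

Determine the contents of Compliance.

Compliance = {Gus, Ivan, Tariq}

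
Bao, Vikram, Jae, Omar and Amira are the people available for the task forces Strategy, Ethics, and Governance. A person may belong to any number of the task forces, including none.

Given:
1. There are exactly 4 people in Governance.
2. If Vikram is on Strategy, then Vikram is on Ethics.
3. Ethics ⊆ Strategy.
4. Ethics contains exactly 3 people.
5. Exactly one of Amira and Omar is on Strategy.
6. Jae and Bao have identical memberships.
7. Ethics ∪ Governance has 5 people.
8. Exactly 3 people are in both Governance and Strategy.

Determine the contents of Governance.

Governance = {Amira, Bao, Jae, Omar}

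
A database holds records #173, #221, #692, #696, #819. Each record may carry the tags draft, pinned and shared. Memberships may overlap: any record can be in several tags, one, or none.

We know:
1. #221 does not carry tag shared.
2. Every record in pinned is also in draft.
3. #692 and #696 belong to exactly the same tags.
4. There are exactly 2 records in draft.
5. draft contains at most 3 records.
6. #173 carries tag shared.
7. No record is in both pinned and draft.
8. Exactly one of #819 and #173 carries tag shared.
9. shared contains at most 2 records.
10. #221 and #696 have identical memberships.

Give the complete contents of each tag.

draft = {#173, #819}; pinned = {}; shared = {#173}

From (1): #221 ∉ shared.
From (6): #173 ∈ shared.
(8) (exactly one): #819 ∉ shared.
(10): #696 matches #221: #696 ∉ shared.
(3): #692 matches #696: #692 ∉ shared.
Suppose #173 ∉ draft: no assignment then satisfies all the clues, so #173 ∈ draft.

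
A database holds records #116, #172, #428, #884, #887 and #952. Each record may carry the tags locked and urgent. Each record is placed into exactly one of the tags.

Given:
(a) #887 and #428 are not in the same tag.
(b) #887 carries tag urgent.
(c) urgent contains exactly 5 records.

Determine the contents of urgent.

From (b): #887 ∈ urgent.
(a): #428 ∉ urgent.
(c): only 5 candidates remain for urgent, so all are in.
Only one tag left: #428 ∈ locked.

urgent = {#116, #172, #884, #887, #952}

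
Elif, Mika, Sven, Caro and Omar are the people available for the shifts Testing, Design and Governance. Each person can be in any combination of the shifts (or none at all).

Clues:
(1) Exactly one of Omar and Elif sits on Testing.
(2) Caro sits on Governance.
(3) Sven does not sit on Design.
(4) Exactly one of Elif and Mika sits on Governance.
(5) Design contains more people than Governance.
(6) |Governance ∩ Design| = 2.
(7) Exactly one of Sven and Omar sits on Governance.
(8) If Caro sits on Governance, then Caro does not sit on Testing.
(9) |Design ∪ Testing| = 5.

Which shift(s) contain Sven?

Sven: Governance, Testing

From (2): Caro ∈ Governance.
From (3): Sven ∉ Design.
(8): Caro ∉ Testing.
Suppose Sven ∉ Testing: no assignment then satisfies all the clues, so Sven ∈ Testing.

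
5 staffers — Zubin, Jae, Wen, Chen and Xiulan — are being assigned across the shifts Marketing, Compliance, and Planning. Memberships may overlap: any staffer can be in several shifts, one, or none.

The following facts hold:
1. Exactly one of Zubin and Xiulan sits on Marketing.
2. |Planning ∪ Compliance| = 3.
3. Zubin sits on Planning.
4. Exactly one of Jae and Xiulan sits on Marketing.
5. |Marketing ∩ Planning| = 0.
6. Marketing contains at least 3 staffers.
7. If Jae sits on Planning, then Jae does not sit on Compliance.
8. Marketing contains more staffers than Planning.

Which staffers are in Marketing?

Marketing = {Chen, Wen, Xiulan}

From (3): Zubin ∈ Planning.
Suppose Zubin ∈ Marketing: no assignment then satisfies all the clues, so Zubin ∉ Marketing.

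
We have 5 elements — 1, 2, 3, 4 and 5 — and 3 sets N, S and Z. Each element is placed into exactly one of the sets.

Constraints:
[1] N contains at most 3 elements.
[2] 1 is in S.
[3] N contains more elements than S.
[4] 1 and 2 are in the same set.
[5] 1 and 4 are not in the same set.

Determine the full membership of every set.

N = {3, 4, 5}; S = {1, 2}; Z = {}

From (2): 1 ∈ S.
(4): 2 matches 1: 2 ∉ N.
(4): 2 matches 1: 2 ∈ S.
(5): 4 ∉ S.
Suppose 3 ∉ N: no assignment then satisfies all the clues, so 3 ∈ N.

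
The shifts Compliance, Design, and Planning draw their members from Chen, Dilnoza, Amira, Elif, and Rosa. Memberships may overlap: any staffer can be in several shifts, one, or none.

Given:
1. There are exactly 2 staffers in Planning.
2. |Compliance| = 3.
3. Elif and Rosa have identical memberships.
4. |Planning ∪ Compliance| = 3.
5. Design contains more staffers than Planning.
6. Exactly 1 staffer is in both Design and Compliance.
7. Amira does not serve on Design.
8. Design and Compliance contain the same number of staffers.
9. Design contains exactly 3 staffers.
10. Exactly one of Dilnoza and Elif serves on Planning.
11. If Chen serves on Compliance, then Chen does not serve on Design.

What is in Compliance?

Compliance = {Amira, Chen, Dilnoza}

From (7): Amira ∉ Design.
Suppose Chen ∉ Compliance: no assignment then satisfies all the clues, so Chen ∈ Compliance.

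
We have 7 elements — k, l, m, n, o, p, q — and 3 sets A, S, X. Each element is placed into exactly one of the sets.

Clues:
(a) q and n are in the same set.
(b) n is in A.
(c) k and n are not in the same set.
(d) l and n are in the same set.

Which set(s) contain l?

From (b): n ∈ A.
(a): q matches n: q ∈ A.
(c): k ∉ A.
(d): l matches n: l ∈ A.

l: A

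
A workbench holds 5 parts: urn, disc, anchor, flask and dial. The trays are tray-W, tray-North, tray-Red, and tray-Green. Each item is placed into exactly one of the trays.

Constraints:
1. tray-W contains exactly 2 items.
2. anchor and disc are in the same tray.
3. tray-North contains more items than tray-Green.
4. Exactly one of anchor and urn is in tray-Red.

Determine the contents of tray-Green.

tray-Green = {}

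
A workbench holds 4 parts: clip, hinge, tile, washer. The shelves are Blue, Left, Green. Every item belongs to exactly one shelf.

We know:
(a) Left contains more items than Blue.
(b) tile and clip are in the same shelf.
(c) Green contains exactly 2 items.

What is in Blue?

Blue = {}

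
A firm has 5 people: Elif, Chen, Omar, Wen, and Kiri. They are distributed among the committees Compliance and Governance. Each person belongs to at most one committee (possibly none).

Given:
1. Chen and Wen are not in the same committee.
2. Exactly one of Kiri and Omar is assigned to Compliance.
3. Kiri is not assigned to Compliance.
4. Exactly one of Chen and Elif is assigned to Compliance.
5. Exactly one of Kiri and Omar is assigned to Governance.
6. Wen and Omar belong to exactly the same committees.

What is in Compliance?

From (3): Kiri ∉ Compliance.
(2) (exactly one): Omar ∈ Compliance.
(5) (exactly one): Kiri ∈ Governance.
(6): Wen matches Omar: Wen ∈ Compliance.
(1): Chen ∉ Compliance.
(4) (exactly one): Elif ∈ Compliance.

Compliance = {Elif, Omar, Wen}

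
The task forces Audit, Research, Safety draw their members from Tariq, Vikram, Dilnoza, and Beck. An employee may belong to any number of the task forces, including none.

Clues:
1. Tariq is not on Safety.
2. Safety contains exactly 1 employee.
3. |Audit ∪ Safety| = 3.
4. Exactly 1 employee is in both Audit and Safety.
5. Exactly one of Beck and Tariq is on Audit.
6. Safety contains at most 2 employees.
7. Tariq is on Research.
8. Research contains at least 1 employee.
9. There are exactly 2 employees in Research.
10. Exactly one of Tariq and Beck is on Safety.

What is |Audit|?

3

From (1): Tariq ∉ Safety.
From (7): Tariq ∈ Research.
(10) (exactly one): Beck ∈ Safety.
(2): Safety already has 1, so the rest are out.
Suppose Tariq ∈ Audit: no assignment then satisfies all the clues, so Tariq ∉ Audit.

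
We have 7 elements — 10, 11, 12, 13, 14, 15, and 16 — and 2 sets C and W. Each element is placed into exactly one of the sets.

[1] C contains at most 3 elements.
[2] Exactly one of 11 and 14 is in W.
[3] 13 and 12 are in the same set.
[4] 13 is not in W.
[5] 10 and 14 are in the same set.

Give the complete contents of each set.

C = {11, 12, 13}; W = {10, 14, 15, 16}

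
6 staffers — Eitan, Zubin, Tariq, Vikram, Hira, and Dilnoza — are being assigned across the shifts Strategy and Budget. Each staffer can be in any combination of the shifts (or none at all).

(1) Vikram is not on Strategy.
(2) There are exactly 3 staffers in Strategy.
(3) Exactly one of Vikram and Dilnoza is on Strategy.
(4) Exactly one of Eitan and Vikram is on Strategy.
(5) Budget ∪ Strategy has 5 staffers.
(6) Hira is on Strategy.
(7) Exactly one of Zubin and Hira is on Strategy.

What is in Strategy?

From (1): Vikram ∉ Strategy.
From (6): Hira ∈ Strategy.
(3) (exactly one): Dilnoza ∈ Strategy.
(4) (exactly one): Eitan ∈ Strategy.
(7) (exactly one): Zubin ∉ Strategy.
(2): Strategy already has 3, so the rest are out.

Strategy = {Dilnoza, Eitan, Hira}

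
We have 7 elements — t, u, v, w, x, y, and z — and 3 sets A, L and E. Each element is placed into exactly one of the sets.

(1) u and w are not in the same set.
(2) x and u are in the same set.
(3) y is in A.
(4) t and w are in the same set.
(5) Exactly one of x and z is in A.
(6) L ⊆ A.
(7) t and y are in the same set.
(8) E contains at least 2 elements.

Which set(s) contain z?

From (3): y ∈ A.
(7): t matches y: t ∈ A.
(4): w matches t: w ∈ A.
(1): u ∉ A.
(2): x matches u: x ∉ A.
(5) (exactly one): z ∈ A.
(6) contrapositive: u ∉ L.
(6) contrapositive: x ∉ L.
Only one set left: u ∈ E.
Only one set left: x ∈ E.

z: A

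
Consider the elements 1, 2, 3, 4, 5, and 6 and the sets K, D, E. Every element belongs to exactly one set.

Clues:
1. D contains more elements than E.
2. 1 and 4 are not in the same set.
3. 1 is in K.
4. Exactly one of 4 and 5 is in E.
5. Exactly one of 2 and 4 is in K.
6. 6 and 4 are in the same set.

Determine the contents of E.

E = {5}

From (3): 1 ∈ K.
(2): 4 ∉ K.
(5) (exactly one): 2 ∈ K.
(6): 6 matches 4: 6 ∉ K.
Suppose 3 ∈ E: no assignment then satisfies all the clues, so 3 ∉ E.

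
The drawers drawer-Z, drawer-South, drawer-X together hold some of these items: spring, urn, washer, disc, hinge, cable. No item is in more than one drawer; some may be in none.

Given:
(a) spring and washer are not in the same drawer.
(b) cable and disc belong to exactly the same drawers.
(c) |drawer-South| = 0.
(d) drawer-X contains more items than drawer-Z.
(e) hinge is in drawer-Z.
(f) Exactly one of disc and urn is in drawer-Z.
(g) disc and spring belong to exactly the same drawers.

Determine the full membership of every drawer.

drawer-Z = {hinge, urn}; drawer-South = {}; drawer-X = {cable, disc, spring}

From (e): hinge ∈ drawer-Z.
(c): drawer-South already has 0, so the rest are out.
Suppose spring ∈ drawer-Z: no assignment then satisfies all the clues, so spring ∉ drawer-Z.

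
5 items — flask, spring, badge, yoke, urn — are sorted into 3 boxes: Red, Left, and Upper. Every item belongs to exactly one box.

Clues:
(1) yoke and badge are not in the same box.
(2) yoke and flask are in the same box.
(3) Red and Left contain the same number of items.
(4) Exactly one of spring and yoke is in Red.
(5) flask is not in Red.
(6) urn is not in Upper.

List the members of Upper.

Upper = {badge}

From (5): flask ∉ Red.
From (6): urn ∉ Upper.
(2): yoke matches flask: yoke ∉ Red.
(4) (exactly one): spring ∈ Red.
Suppose flask ∈ Upper: no assignment then satisfies all the clues, so flask ∉ Upper.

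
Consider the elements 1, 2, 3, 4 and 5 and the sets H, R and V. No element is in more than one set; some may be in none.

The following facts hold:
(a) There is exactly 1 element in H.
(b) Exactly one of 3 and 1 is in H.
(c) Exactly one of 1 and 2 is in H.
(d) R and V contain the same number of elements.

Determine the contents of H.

H = {1}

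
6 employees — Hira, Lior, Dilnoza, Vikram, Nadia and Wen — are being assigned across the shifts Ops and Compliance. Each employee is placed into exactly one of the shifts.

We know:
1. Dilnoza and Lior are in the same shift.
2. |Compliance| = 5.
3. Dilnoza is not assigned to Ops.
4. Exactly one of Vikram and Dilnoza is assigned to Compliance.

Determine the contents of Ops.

Ops = {Vikram}

From (3): Dilnoza ∉ Ops.
(1): Lior matches Dilnoza: Lior ∉ Ops.
Only one shift left: Lior ∈ Compliance.
Only one shift left: Dilnoza ∈ Compliance.
(4) (exactly one): Vikram ∉ Compliance.
Only one shift left: Vikram ∈ Ops.
(2): only 5 candidates remain for Compliance, so all are in.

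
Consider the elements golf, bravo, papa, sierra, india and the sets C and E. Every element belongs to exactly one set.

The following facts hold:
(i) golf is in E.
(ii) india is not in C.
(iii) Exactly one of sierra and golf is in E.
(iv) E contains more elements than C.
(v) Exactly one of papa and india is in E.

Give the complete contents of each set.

C = {papa, sierra}; E = {bravo, golf, india}

From (i): golf ∈ E.
From (ii): india ∉ C.
(iii) (exactly one): sierra ∉ E.
Only one set left: sierra ∈ C.
Only one set left: india ∈ E.
(v) (exactly one): papa ∉ E.
Only one set left: papa ∈ C.
Suppose bravo ∈ C: no assignment then satisfies all the clues, so bravo ∉ C.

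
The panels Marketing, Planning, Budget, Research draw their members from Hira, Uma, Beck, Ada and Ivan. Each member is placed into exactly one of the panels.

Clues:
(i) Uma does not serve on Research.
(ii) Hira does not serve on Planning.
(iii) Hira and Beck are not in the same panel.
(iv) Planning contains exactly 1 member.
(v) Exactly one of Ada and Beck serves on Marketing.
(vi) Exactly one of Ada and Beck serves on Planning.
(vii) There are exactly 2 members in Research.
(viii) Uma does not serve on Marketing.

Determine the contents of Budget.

From (i): Uma ∉ Research.
From (ii): Hira ∉ Planning.
From (viii): Uma ∉ Marketing.
Suppose Hira ∈ Budget: no assignment then satisfies all the clues, so Hira ∉ Budget.

Budget = {Uma}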